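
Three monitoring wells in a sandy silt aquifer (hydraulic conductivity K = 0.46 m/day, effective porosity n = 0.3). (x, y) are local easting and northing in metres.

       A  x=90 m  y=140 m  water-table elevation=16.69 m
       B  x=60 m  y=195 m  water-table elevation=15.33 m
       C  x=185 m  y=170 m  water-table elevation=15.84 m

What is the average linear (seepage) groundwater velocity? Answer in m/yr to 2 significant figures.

Differences from A: to B (Δx, Δy, Δh) = (-30, 55, -1.36); to C = (95, 30, -0.85).
Determinant of the coordinate differences = (-30)·30 − 95·55 = -6125.
∂h/∂x = [(-1.36)·30 − (-0.85)·55] / -6125 = -0.0009714
∂h/∂y = [(-30)·(-0.85) − 95·(-1.36)] / -6125 = -0.02526
|∇h| = √(-0.0009714² + -0.02526²) = 0.02528
Seepage velocity v = K·i/n = 0.46 × 0.02528 / 0.3 = 0.03876 m/day = 14.16 m/yr.

14 m/yr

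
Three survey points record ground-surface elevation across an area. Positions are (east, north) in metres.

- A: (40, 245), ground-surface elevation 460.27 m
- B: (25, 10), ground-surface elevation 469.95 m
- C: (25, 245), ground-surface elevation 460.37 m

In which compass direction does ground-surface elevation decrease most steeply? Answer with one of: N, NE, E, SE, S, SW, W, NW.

N

Taking A as reference: B−A = (-15, -235, +9.68); C−A = (-15, 0, +0.10).
Solve a·Δx + b·Δy = Δz: det = (-15)·0 − (-15)·(-235) = -3525.
∂z/∂x = [(+9.68)·0 − (+0.10)·(-235)] / -3525 = -0.006667
∂z/∂y = [(-15)·(+0.10) − (-15)·(+9.68)] / -3525 = -0.04077
Steepest decrease is along −∇f = (+0.006667 E, +0.04077 N) → north.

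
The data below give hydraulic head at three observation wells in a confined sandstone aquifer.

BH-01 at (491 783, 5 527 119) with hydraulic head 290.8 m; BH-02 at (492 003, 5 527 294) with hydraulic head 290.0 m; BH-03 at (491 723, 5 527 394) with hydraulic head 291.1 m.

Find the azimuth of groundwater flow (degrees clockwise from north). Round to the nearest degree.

094°

Taking BH-01 as reference: BH-02−BH-01 = (220, 175, -0.8); BH-03−BH-01 = (-60, 275, +0.3).
Solve a·Δx + b·Δy = Δh: det = 220·275 − (-60)·175 = 71000.
∂h/∂x = [(-0.8)·275 − (+0.3)·175] / 71000 = -0.003838
∂h/∂y = [220·(+0.3) − (-60)·(-0.8)] / 71000 = +0.0002535
Flow direction (−∇h) has components (+0.003838 E, -0.0002535 N).
Azimuth = atan2(E, N) = atan2(+0.003838, -0.0002535) = 93.8° ≈ 094°.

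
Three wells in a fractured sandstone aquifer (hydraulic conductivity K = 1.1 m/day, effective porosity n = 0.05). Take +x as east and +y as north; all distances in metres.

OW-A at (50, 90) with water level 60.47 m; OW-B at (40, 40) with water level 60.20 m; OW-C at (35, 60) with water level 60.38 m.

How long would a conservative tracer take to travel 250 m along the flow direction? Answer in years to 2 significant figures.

2.9 years

With h = a·x + b·y + c and OW-A as origin, the differences give:
  (-10)·a + (-50)·b = -0.27
  (-15)·a + (-30)·b = -0.09
Eliminate b (×(-30) and ×(-50), subtract): -450·a = 3.600 → a = ∂h/∂x = -0.008000
Back-substitute: b = ∂h/∂y = +0.007000.
|∇h| = √(-0.008000² + 0.007000²) = 0.01063
Seepage velocity v = K·i/n = 1.1 × 0.01063 / 0.05 = 0.2339 m/day.
t = 250 / 0.2339 = 1069 days = 2.93 years.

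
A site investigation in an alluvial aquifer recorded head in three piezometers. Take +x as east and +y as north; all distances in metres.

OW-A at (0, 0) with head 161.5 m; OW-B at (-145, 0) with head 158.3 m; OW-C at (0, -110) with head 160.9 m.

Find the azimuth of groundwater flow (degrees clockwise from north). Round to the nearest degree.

256°

∂h/∂x = (158.3 − 161.5) / (-145 − 0) = +0.02207
∂h/∂y = (160.9 − 161.5) / (-110 − 0) = +0.005455
Flow direction (−∇h) has components (-0.02207 E, -0.005455 N).
Azimuth = atan2(E, N) = atan2(-0.02207, -0.005455) = 256.1° ≈ 256°.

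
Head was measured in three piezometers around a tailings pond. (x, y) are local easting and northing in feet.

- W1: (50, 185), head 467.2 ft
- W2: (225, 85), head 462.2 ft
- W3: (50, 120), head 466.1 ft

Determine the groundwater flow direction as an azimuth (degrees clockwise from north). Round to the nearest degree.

With h = a·x + b·y + c and W1 as origin, the differences give:
  175·a + (-100)·b = -5.0
  0·a + (-65)·b = -1.1
Eliminate b (×(-65) and ×(-100), subtract): -11375·a = 215.00 → a = ∂h/∂x = -0.01890
Back-substitute: b = ∂h/∂y = +0.01692.
Flow direction (−∇h) has components (+0.01890 E, -0.01692 N).
Azimuth = atan2(E, N) = atan2(+0.01890, -0.01692) = 131.8° ≈ 132°.

132°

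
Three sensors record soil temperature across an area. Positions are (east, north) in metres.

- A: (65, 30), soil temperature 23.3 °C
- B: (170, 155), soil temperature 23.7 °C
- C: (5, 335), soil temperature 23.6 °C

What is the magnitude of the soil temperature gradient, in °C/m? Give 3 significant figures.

Differences from A: to B (Δx, Δy, Δh) = (105, 125, +0.4); to C = (-60, 305, +0.3).
Determinant of the coordinate differences = 105·305 − (-60)·125 = 39525.
∂T/∂x = [(+0.4)·305 − (+0.3)·125] / 39525 = +0.002138
∂T/∂y = [105·(+0.3) − (-60)·(+0.4)] / 39525 = +0.001404
|∇f| = √(0.002138² + 0.001404²) = 0.002558 °C/m

0.00256 °C/m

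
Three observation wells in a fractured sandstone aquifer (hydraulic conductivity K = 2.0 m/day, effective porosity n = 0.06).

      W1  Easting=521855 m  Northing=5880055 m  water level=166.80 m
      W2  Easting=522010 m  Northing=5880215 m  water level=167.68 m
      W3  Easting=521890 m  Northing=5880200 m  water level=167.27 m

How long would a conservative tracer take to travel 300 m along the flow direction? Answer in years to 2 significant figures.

6.2 years

With h = a·x + b·y + c and W1 as origin, the differences give:
  155·a + 160·b = +0.88
  35·a + 145·b = +0.47
Eliminate b (×145 and ×160, subtract): 16875·a = 52.400 → a = ∂h/∂x = +0.003105
Back-substitute: b = ∂h/∂y = +0.002492.
|∇h| = √(0.003105² + 0.002492²) = 0.003981
Seepage velocity v = K·i/n = 2.0 × 0.003981 / 0.06 = 0.1327 m/day.
t = 300 / 0.1327 = 2261 days = 6.19 years.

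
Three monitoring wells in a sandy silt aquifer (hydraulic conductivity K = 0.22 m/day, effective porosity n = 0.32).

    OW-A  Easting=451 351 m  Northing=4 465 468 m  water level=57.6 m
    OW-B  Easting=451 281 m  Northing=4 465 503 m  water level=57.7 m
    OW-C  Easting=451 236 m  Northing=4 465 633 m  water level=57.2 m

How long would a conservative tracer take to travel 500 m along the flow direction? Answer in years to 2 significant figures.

300 years

Taking OW-A as reference: OW-B−OW-A = (-70, 35, +0.1); OW-C−OW-A = (-115, 165, -0.4).
Solve a·Δx + b·Δy = Δh: det = (-70)·165 − (-115)·35 = -7525.
∂h/∂x = [(+0.1)·165 − (-0.4)·35] / -7525 = -0.004053
∂h/∂y = [(-70)·(-0.4) − (-115)·(+0.1)] / -7525 = -0.005249
|∇h| = √(-0.004053² + -0.005249²) = 0.006632
Seepage velocity v = K·i/n = 0.22 × 0.006632 / 0.32 = 0.00456 m/day.
t = 500 / 0.00456 = 1.096e+05 days = 300 years.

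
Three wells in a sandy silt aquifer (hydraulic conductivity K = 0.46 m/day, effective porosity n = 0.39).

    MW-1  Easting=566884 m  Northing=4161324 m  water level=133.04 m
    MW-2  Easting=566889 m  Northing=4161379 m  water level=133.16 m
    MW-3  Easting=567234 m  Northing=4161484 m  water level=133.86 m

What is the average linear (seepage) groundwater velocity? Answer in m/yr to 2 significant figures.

Differences from MW-1: to MW-2 (Δx, Δy, Δh) = (5, 55, +0.12); to MW-3 = (350, 160, +0.82).
Solve a·Δx + b·Δy = Δh: det = 5·160 − 350·55 = -18450.
∂h/∂x = [(+0.12)·160 − (+0.82)·55] / -18450 = +0.001404
∂h/∂y = [5·(+0.82) − 350·(+0.12)] / -18450 = +0.002054
|∇h| = √(0.001404² + 0.002054²) = 0.002488
Seepage velocity v = K·i/n = 0.46 × 0.002488 / 0.39 = 0.002935 m/day = 1.072 m/yr.

1.1 m/yr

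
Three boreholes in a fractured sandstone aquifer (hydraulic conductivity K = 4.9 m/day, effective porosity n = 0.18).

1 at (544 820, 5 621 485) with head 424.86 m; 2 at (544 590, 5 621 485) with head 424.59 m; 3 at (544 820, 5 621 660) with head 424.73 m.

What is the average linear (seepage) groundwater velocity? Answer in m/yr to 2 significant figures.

∂h/∂x = (424.59 − 424.86) / (544590 − 544820) = +0.001174
∂h/∂y = (424.73 − 424.86) / (5621660 − 5621485) = -0.0007429
|∇h| = √(0.001174² + -0.0007429²) = 0.001389
Seepage velocity v = K·i/n = 4.9 × 0.001389 / 0.18 = 0.03781 m/day = 13.81 m/yr.

14 m/yr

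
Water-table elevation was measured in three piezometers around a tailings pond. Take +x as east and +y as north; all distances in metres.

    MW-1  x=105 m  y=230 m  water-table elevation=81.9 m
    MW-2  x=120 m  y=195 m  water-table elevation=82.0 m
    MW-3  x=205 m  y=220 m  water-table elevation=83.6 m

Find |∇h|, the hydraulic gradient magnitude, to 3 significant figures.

Differences from MW-1: to MW-2 (Δx, Δy, Δh) = (15, -35, +0.1); to MW-3 = (100, -10, +1.7).
Solve a·Δx + b·Δy = Δh: det = 15·(-10) − 100·(-35) = 3350.
∂h/∂x = [(+0.1)·(-10) − (+1.7)·(-35)] / 3350 = +0.01746
∂h/∂y = [15·(+1.7) − 100·(+0.1)] / 3350 = +0.004627
|∇h| = √(0.01746² + 0.004627²) = 0.01806

0.0181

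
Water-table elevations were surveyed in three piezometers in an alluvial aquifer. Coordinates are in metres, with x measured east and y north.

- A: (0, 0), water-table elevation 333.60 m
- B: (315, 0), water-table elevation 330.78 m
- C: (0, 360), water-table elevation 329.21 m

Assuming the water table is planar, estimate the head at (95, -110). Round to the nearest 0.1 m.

334.1 m

∂h/∂x = (330.78 − 333.60) / (315 − 0) = -0.008952
∂h/∂y = (329.21 − 333.60) / (360 − 0) = -0.01219
h(95, -110) = 333.60 + (-0.008952)·(95) + (-0.01219)·(-110) = 333.60 -0.850 +1.341 = 334.091 m.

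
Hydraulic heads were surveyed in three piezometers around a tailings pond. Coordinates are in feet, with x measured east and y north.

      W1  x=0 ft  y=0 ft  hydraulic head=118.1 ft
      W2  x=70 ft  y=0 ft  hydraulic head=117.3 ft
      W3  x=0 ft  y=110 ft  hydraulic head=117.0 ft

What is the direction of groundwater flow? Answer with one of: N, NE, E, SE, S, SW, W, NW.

NE

∂h/∂x = (117.3 − 118.1) / (70 − 0) = -0.01143
∂h/∂y = (117.0 − 118.1) / (110 − 0) = -0.010000
Flow = −∇h = (+0.01143 east, +0.010000 north), which points northeast.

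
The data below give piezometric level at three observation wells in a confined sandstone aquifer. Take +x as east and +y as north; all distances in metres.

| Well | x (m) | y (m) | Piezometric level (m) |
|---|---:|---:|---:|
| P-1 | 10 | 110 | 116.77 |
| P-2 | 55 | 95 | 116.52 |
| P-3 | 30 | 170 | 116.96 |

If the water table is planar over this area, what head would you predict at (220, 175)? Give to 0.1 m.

Taking P-1 as reference: P-2−P-1 = (45, -15, -0.25); P-3−P-1 = (20, 60, +0.19).
Determinant of the coordinate differences = 45·60 − 20·(-15) = 3000.
∂h/∂x = [(-0.25)·60 − (+0.19)·(-15)] / 3000 = -0.004050
∂h/∂y = [45·(+0.19) − 20·(-0.25)] / 3000 = +0.004517
h(220, 175) = 116.77 + (-0.004050)·(210) + (+0.004517)·(65) = 116.77 -0.851 +0.294 = 116.213 m.

116.2 m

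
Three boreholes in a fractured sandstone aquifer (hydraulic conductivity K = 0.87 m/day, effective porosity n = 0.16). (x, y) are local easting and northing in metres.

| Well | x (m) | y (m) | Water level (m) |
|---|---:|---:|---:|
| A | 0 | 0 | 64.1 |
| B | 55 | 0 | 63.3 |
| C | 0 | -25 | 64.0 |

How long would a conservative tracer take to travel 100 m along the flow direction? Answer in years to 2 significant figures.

3.3 years

∂h/∂x = (63.3 − 64.1) / (55 − 0) = -0.01455
∂h/∂y = (64.0 − 64.1) / (-25 − 0) = +0.004000
|∇h| = √(-0.01455² + 0.004000²) = 0.01509
Seepage velocity v = K·i/n = 0.87 × 0.01509 / 0.16 = 0.08205 m/day.
t = 100 / 0.08205 = 1219 days = 3.34 years.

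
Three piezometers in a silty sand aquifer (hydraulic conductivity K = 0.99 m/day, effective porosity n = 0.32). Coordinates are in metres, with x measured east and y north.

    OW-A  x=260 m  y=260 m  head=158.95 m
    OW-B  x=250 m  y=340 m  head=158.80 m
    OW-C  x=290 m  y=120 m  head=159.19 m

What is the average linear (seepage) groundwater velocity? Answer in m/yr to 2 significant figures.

Differences from OW-A: to OW-B (Δx, Δy, Δh) = (-10, 80, -0.15); to OW-C = (30, -140, +0.24).
Solve a·Δx + b·Δy = Δh: det = (-10)·(-140) − 30·80 = -1000.
∂h/∂x = [(-0.15)·(-140) − (+0.24)·80] / -1000 = -0.001800
∂h/∂y = [(-10)·(+0.24) − 30·(-0.15)] / -1000 = -0.002100
|∇h| = √(-0.001800² + -0.002100²) = 0.002766
Seepage velocity v = K·i/n = 0.99 × 0.002766 / 0.32 = 0.008557 m/day = 3.125 m/yr.

3.1 m/yr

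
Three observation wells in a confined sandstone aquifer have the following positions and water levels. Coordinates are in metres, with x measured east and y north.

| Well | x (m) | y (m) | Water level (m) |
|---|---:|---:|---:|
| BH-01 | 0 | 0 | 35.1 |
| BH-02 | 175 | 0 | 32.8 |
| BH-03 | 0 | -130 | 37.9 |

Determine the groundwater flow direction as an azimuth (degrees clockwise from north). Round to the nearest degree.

∂h/∂x = (32.8 − 35.1) / (175 − 0) = -0.01314
∂h/∂y = (37.9 − 35.1) / (-130 − 0) = -0.02154
Flow direction (−∇h) has components (+0.01314 E, +0.02154 N).
Azimuth = atan2(E, N) = atan2(+0.01314, +0.02154) = 31.4° ≈ 031°.

031°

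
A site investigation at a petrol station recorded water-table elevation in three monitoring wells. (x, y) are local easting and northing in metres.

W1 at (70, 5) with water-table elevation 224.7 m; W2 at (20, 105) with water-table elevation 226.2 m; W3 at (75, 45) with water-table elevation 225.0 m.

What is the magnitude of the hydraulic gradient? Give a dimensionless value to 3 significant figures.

Differences from W1: to W2 (Δx, Δy, Δh) = (-50, 100, +1.5); to W3 = (5, 40, +0.3).
Solve a·Δx + b·Δy = Δh: det = (-50)·40 − 5·100 = -2500.
∂h/∂x = [(+1.5)·40 − (+0.3)·100] / -2500 = -0.01200
∂h/∂y = [(-50)·(+0.3) − 5·(+1.5)] / -2500 = +0.009000
|∇h| = √(-0.01200² + 0.009000²) = 0.015

0.0150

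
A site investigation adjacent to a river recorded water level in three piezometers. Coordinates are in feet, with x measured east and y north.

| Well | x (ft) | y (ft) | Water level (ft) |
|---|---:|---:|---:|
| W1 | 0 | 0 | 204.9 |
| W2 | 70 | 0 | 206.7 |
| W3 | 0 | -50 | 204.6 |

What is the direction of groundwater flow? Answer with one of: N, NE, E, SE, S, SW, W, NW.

W

∂h/∂x = (206.7 − 204.9) / (70 − 0) = +0.02571
∂h/∂y = (204.6 − 204.9) / (-50 − 0) = +0.006000
Flow = −∇h = (-0.02571 east, -0.006000 north), which points west.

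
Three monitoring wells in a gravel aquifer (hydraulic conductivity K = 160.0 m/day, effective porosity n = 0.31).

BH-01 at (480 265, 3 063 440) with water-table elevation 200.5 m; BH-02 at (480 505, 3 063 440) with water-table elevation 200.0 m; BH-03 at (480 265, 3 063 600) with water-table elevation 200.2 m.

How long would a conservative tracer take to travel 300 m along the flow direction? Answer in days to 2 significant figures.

∂h/∂x = (200.0 − 200.5) / (480505 − 480265) = -0.002083
∂h/∂y = (200.2 − 200.5) / (3063600 − 3063440) = -0.001875
|∇h| = √(-0.002083² + -0.001875²) = 0.002803
Seepage velocity v = K·i/n = 160.0 × 0.002803 / 0.31 = 1.447 m/day.
t = 300 / 1.447 = 207.3 days.

210 days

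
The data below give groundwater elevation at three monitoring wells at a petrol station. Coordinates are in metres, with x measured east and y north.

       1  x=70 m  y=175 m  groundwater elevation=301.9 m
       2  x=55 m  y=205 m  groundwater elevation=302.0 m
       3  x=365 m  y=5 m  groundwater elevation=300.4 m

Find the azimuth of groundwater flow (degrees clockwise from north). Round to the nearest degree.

104°

With h = a·x + b·y + c and 1 as origin, the differences give:
  (-15)·a + 30·b = +0.1
  295·a + (-170)·b = -1.5
Eliminate b (×(-170) and ×30, subtract): -6300·a = 28.00 → a = ∂h/∂x = -0.004444
Back-substitute: b = ∂h/∂y = +0.001111.
Flow direction (−∇h) has components (+0.004444 E, -0.001111 N).
Azimuth = atan2(E, N) = atan2(+0.004444, -0.001111) = 104.0° ≈ 104°.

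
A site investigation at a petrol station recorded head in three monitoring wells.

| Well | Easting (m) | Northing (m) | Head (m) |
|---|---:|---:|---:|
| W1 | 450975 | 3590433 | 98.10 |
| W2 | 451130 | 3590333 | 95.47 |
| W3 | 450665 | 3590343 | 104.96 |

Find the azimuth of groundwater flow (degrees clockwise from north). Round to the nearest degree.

Three-point gradient (reference W1): Δ to W2 = (155, -100, -2.63), Δ to W3 = (-310, -90, +6.86).
∂h/∂x = -0.02053, ∂h/∂y = -0.005517 (det = -44950).
Flow direction (−∇h) has components (+0.02053 E, +0.005517 N).
Azimuth = atan2(E, N) = atan2(+0.02053, +0.005517) = 75.0° ≈ 075°.

075°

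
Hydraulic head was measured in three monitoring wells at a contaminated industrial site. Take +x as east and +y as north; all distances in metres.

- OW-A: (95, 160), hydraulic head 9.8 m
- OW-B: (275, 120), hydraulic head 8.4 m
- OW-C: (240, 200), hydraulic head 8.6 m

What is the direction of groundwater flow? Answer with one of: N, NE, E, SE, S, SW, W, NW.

E

Differences from OW-A: to OW-B (Δx, Δy, Δh) = (180, -40, -1.4); to OW-C = (145, 40, -1.2).
Solve a·Δx + b·Δy = Δh: det = 180·40 − 145·(-40) = 13000.
∂h/∂x = [(-1.4)·40 − (-1.2)·(-40)] / 13000 = -0.008000
∂h/∂y = [180·(-1.2) − 145·(-1.4)] / 13000 = -0.001000
Flow = −∇h = (+0.008000 east, +0.001000 north), which points east.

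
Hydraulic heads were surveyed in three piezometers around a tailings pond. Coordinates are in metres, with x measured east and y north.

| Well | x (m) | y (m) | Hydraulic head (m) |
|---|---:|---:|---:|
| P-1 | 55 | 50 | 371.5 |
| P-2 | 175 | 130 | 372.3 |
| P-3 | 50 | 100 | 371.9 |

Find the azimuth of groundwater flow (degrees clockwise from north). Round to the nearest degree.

189°

Differences from P-1: to P-2 (Δx, Δy, Δh) = (120, 80, +0.8); to P-3 = (-5, 50, +0.4).
Determinant of the coordinate differences = 120·50 − (-5)·80 = 6400.
∂h/∂x = [(+0.8)·50 − (+0.4)·80] / 6400 = +0.001250
∂h/∂y = [120·(+0.4) − (-5)·(+0.8)] / 6400 = +0.008125
Flow direction (−∇h) has components (-0.001250 E, -0.008125 N).
Azimuth = atan2(E, N) = atan2(-0.001250, -0.008125) = 188.7° ≈ 189°.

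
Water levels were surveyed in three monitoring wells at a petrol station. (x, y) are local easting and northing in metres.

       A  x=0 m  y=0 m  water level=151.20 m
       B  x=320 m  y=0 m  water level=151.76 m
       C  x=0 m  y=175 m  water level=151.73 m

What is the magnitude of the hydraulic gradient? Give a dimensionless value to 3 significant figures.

∂h/∂x = (151.76 − 151.20) / (320 − 0) = +0.001750
∂h/∂y = (151.73 − 151.20) / (175 − 0) = +0.003029
|∇h| = √(0.001750² + 0.003029²) = 0.003498

0.00350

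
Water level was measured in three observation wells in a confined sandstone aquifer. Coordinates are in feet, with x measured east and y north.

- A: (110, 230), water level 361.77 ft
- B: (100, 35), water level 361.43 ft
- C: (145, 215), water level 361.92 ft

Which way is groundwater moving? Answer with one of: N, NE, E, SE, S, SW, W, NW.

W

With h = a·x + b·y + c and A as origin, the differences give:
  (-10)·a + (-195)·b = -0.34
  35·a + (-15)·b = +0.15
Eliminate b (×(-15) and ×(-195), subtract): 6975·a = 34.350 → a = ∂h/∂x = +0.004925
Back-substitute: b = ∂h/∂y = +0.001491.
Flow = −∇h = (-0.004925 east, -0.001491 north), which points west.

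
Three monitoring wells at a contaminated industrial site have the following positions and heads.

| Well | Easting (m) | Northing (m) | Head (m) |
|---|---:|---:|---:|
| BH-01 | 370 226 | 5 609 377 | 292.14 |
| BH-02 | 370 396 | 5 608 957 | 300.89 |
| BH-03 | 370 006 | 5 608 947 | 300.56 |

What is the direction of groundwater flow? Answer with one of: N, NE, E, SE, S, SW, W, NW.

N

With h = a·x + b·y + c and BH-01 as origin, the differences give:
  170·a + (-420)·b = +8.75
  (-220)·a + (-430)·b = +8.42
Eliminate b (×(-430) and ×(-420), subtract): -165500·a = -226.100 → a = ∂h/∂x = +0.001366
Back-substitute: b = ∂h/∂y = -0.02028.
Flow = −∇h = (-0.001366 east, +0.02028 north), which points north.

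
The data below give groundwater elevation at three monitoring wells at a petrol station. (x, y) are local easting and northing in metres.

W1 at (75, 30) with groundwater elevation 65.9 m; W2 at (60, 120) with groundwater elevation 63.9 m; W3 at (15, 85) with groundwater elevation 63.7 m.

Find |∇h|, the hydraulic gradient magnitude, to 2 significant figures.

0.027

Taking W1 as reference: W2−W1 = (-15, 90, -2.0); W3−W1 = (-60, 55, -2.2).
Solve a·Δx + b·Δy = Δh: det = (-15)·55 − (-60)·90 = 4575.
∂h/∂x = [(-2.0)·55 − (-2.2)·90] / 4575 = +0.01923
∂h/∂y = [(-15)·(-2.2) − (-60)·(-2.0)] / 4575 = -0.01902
|∇h| = √(0.01923² + -0.01902²) = 0.02705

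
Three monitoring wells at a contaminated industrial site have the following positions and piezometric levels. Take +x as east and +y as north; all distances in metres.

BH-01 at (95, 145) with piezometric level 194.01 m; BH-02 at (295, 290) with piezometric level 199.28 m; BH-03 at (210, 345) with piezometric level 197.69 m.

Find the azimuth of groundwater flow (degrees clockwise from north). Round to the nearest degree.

256°

Taking BH-01 as reference: BH-02−BH-01 = (200, 145, +5.27); BH-03−BH-01 = (115, 200, +3.68).
Solve a·Δx + b·Δy = Δh: det = 200·200 − 115·145 = 23325.
∂h/∂x = [(+5.27)·200 − (+3.68)·145] / 23325 = +0.02231
∂h/∂y = [200·(+3.68) − 115·(+5.27)] / 23325 = +0.005571
Flow direction (−∇h) has components (-0.02231 E, -0.005571 N).
Azimuth = atan2(E, N) = atan2(-0.02231, -0.005571) = 256.0° ≈ 256°.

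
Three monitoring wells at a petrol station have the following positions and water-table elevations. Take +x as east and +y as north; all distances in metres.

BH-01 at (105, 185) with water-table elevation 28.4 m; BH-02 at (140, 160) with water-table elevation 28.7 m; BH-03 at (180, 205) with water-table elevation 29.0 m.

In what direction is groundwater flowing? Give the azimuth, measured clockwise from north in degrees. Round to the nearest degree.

274°

With h = a·x + b·y + c and BH-01 as origin, the differences give:
  35·a + (-25)·b = +0.3
  75·a + 20·b = +0.6
Eliminate b (×20 and ×(-25), subtract): 2575·a = 21.00 → a = ∂h/∂x = +0.008155
Back-substitute: b = ∂h/∂y = -0.0005825.
Flow direction (−∇h) has components (-0.008155 E, +0.0005825 N).
Azimuth = atan2(E, N) = atan2(-0.008155, +0.0005825) = 274.1° ≈ 274°.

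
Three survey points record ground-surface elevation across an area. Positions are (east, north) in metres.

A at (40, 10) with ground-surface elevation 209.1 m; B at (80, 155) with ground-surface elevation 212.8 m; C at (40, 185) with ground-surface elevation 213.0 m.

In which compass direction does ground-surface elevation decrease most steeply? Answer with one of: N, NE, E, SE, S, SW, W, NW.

SW

With z = a·x + b·y + c and A as origin, the differences give:
  40·a + 145·b = +3.7
  0·a + 175·b = +3.9
Eliminate b (×175 and ×145, subtract): 7000·a = 82.00 → a = ∂z/∂x = +0.01171
Back-substitute: b = ∂z/∂y = +0.02229.
Steepest decrease is along −∇f = (-0.01171 E, -0.02229 N) → southwest.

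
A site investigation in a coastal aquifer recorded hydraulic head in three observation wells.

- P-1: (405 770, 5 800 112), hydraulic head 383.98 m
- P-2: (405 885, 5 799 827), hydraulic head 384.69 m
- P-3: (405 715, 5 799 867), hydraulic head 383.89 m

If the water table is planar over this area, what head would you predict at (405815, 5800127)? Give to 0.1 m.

384.2 m

With h = a·x + b·y + c and P-1 as origin, the differences give:
  115·a + (-285)·b = +0.71
  (-55)·a + (-245)·b = -0.09
Eliminate b (×(-245) and ×(-285), subtract): -43850·a = -199.600 → a = ∂h/∂x = +0.004552
Back-substitute: b = ∂h/∂y = -0.0006545.
h(405815, 5800127) = 383.98 + (+0.004552)·(45) + (-0.0006545)·(15) = 383.98 +0.205 -0.010 = 384.175 m.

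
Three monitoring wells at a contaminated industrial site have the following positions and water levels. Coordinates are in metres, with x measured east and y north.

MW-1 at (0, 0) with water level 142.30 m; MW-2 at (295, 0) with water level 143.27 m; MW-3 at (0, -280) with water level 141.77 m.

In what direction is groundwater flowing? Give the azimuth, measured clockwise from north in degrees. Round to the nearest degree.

240°

∂h/∂x = (143.27 − 142.30) / (295 − 0) = +0.003288
∂h/∂y = (141.77 − 142.30) / (-280 − 0) = +0.001893
Flow direction (−∇h) has components (-0.003288 E, -0.001893 N).
Azimuth = atan2(E, N) = atan2(-0.003288, -0.001893) = 240.1° ≈ 240°.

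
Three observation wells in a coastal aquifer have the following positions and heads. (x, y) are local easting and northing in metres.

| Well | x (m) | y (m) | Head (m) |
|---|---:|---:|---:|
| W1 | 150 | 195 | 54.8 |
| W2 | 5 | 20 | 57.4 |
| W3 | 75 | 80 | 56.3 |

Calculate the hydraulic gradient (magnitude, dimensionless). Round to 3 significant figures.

0.0121

With h = a·x + b·y + c and W1 as origin, the differences give:
  (-145)·a + (-175)·b = +2.6
  (-75)·a + (-115)·b = +1.5
Eliminate b (×(-115) and ×(-175), subtract): 3550·a = -36.50 → a = ∂h/∂x = -0.01028
Back-substitute: b = ∂h/∂y = -0.006338.
|∇h| = √(-0.01028² + -0.006338²) = 0.01208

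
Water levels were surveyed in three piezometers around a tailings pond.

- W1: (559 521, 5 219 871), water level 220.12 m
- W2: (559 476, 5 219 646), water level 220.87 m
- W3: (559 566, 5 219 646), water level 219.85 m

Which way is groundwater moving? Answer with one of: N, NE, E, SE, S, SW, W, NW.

E

With h = a·x + b·y + c and W1 as origin, the differences give:
  (-45)·a + (-225)·b = +0.75
  45·a + (-225)·b = -0.27
Eliminate b (×(-225) and ×(-225), subtract): 20250·a = -229.500 → a = ∂h/∂x = -0.01133
Back-substitute: b = ∂h/∂y = -0.001067.
Flow = −∇h = (+0.01133 east, +0.001067 north), which points east.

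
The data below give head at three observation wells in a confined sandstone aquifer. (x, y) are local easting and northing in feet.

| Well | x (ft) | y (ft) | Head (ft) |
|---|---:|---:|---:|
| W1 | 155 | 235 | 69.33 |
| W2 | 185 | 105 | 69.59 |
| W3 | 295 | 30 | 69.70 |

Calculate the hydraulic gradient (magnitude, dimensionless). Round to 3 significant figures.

With h = a·x + b·y + c and W1 as origin, the differences give:
  30·a + (-130)·b = +0.26
  140·a + (-205)·b = +0.37
Eliminate b (×(-205) and ×(-130), subtract): 12050·a = -5.200 → a = ∂h/∂x = -0.0004315
Back-substitute: b = ∂h/∂y = -0.002100.
|∇h| = √(-0.0004315² + -0.002100²) = 0.002144

0.00214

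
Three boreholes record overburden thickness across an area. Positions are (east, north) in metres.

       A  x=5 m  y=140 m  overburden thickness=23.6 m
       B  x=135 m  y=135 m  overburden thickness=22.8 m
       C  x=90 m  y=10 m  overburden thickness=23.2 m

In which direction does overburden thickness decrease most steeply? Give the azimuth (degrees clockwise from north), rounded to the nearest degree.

081°

With d = a·x + b·y + c and A as origin, the differences give:
  130·a + (-5)·b = -0.8
  85·a + (-130)·b = -0.4
Eliminate b (×(-130) and ×(-5), subtract): -16475·a = 102.00 → a = ∂d/∂x = -0.006191
Back-substitute: b = ∂d/∂y = -0.0009712.
Steepest decrease is along −∇f: components (+0.006191 E, +0.0009712 N).
Azimuth = atan2(+0.006191, +0.0009712) = 81.1° ≈ 081°.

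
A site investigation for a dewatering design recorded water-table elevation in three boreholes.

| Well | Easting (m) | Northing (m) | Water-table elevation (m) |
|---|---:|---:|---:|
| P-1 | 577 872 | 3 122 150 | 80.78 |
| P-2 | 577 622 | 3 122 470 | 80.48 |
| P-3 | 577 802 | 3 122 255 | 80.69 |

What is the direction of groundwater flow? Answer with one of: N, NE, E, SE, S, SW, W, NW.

Taking P-1 as reference: P-2−P-1 = (-250, 320, -0.30); P-3−P-1 = (-70, 105, -0.09).
Solve a·Δx + b·Δy = Δh: det = (-250)·105 − (-70)·320 = -3850.
∂h/∂x = [(-0.30)·105 − (-0.09)·320] / -3850 = +0.0007013
∂h/∂y = [(-250)·(-0.09) − (-70)·(-0.30)] / -3850 = -0.0003896
Flow = −∇h = (-0.0007013 east, +0.0003896 north), which points northwest.

NW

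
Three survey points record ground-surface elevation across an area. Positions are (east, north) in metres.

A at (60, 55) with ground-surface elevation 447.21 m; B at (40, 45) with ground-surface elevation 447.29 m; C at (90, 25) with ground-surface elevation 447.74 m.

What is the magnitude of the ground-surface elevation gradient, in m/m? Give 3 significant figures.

With z = a·x + b·y + c and A as origin, the differences give:
  (-20)·a + (-10)·b = +0.08
  30·a + (-30)·b = +0.53
Eliminate b (×(-30) and ×(-10), subtract): 900·a = 2.900 → a = ∂z/∂x = +0.003222
Back-substitute: b = ∂z/∂y = -0.01444.
|∇f| = √(0.003222² + -0.01444²) = 0.0148 m/m

0.0148 m/m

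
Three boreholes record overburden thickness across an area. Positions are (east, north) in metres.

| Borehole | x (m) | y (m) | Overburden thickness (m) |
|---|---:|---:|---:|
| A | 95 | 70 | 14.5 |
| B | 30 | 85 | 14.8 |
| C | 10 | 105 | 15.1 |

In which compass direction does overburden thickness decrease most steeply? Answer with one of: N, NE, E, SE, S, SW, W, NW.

S

Differences from A: to B (Δx, Δy, Δh) = (-65, 15, +0.3); to C = (-85, 35, +0.6).
Solve a·Δx + b·Δy = Δd: det = (-65)·35 − (-85)·15 = -1000.
∂d/∂x = [(+0.3)·35 − (+0.6)·15] / -1000 = -0.001500
∂d/∂y = [(-65)·(+0.6) − (-85)·(+0.3)] / -1000 = +0.01350
Steepest decrease is along −∇f = (+0.001500 E, -0.01350 N) → south.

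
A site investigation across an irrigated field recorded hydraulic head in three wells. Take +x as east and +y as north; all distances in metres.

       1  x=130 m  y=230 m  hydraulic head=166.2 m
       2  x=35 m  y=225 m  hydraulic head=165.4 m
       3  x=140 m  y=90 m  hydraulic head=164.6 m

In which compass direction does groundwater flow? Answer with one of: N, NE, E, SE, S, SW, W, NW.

SW

Taking 1 as reference: 2−1 = (-95, -5, -0.8); 3−1 = (10, -140, -1.6).
Determinant of the coordinate differences = (-95)·(-140) − 10·(-5) = 13350.
∂h/∂x = [(-0.8)·(-140) − (-1.6)·(-5)] / 13350 = +0.007790
∂h/∂y = [(-95)·(-1.6) − 10·(-0.8)] / 13350 = +0.01199
Flow = −∇h = (-0.007790 east, -0.01199 north), which points southwest.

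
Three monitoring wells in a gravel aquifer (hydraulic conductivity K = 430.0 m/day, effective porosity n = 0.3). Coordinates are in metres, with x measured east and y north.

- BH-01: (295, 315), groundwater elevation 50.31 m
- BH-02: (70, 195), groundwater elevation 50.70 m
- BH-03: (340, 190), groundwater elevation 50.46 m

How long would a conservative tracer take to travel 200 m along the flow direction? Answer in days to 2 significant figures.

Taking BH-01 as reference: BH-02−BH-01 = (-225, -120, +0.39); BH-03−BH-01 = (45, -125, +0.15).
Determinant of the coordinate differences = (-225)·(-125) − 45·(-120) = 33525.
∂h/∂x = [(+0.39)·(-125) − (+0.15)·(-120)] / 33525 = -0.0009172
∂h/∂y = [(-225)·(+0.15) − 45·(+0.39)] / 33525 = -0.001530
|∇h| = √(-0.0009172² + -0.001530²) = 0.001784
Seepage velocity v = K·i/n = 430.0 × 0.001784 / 0.3 = 2.557 m/day.
t = 200 / 2.557 = 78.22 days.

78 days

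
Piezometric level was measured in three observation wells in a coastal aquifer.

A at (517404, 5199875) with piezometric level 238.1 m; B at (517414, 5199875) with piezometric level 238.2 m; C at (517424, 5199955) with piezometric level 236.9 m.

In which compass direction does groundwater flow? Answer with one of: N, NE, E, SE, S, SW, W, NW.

Differences from A: to B (Δx, Δy, Δh) = (10, 0, +0.1); to C = (20, 80, -1.2).
Determinant of the coordinate differences = 10·80 − 20·0 = 800.
∂h/∂x = [(+0.1)·80 − (-1.2)·0] / 800 = +0.010000
∂h/∂y = [10·(-1.2) − 20·(+0.1)] / 800 = -0.01750
Flow = −∇h = (-0.010000 east, +0.01750 north), which points northwest.

NW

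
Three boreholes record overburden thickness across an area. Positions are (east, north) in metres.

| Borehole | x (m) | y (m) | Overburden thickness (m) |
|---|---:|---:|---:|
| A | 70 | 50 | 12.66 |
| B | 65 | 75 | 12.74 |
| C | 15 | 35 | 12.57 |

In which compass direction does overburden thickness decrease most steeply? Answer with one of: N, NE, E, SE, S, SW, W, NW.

S

With d = a·x + b·y + c and A as origin, the differences give:
  (-5)·a + 25·b = +0.08
  (-55)·a + (-15)·b = -0.09
Eliminate b (×(-15) and ×25, subtract): 1450·a = 1.050 → a = ∂d/∂x = +0.0007241
Back-substitute: b = ∂d/∂y = +0.003345.
Steepest decrease is along −∇f = (-0.0007241 E, -0.003345 N) → south.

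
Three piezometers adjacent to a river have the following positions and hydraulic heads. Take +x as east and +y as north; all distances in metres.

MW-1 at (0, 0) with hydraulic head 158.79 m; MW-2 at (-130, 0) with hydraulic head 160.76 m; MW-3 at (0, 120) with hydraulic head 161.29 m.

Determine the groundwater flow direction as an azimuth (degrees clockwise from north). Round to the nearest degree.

∂h/∂x = (160.76 − 158.79) / (-130 − 0) = -0.01515
∂h/∂y = (161.29 − 158.79) / (120 − 0) = +0.02083
Flow direction (−∇h) has components (+0.01515 E, -0.02083 N).
Azimuth = atan2(E, N) = atan2(+0.01515, -0.02083) = 144.0° ≈ 144°.

144°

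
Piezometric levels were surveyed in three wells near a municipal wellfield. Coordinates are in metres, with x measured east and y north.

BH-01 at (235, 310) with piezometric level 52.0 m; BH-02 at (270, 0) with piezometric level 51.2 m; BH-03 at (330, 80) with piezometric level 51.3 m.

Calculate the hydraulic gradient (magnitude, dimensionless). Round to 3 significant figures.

0.00286

Taking BH-01 as reference: BH-02−BH-01 = (35, -310, -0.8); BH-03−BH-01 = (95, -230, -0.7).
Determinant of the coordinate differences = 35·(-230) − 95·(-310) = 21400.
∂h/∂x = [(-0.8)·(-230) − (-0.7)·(-310)] / 21400 = -0.001542
∂h/∂y = [35·(-0.7) − 95·(-0.8)] / 21400 = +0.002407
|∇h| = √(-0.001542² + 0.002407²) = 0.002859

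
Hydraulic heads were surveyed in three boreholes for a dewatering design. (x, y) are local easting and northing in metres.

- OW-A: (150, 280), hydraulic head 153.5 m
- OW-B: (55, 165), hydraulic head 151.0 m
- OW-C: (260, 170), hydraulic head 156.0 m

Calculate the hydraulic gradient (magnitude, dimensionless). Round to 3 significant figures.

Three-point gradient (reference OW-A): Δ to OW-B = (-95, -115, -2.5), Δ to OW-C = (110, -110, +2.5).
∂h/∂x = +0.02435, ∂h/∂y = +0.001623 (det = 23100).
|∇h| = √(0.02435² + 0.001623²) = 0.0244

0.0244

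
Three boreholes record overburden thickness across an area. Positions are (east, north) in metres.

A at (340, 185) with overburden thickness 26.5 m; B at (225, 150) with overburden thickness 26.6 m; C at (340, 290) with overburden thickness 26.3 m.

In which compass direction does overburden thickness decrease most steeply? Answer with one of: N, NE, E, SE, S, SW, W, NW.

Three-point gradient (reference A): Δ to B = (-115, -35, +0.1), Δ to C = (0, 105, -0.2).
∂d/∂x = -0.0002899, ∂d/∂y = -0.001905 (det = -12075).
Steepest decrease is along −∇f = (+0.0002899 E, +0.001905 N) → north.

N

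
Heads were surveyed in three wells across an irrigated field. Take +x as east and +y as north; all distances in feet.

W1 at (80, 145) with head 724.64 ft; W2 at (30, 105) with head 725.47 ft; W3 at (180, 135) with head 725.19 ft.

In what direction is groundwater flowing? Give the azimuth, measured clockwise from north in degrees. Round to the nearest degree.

353°

Differences from W1: to W2 (Δx, Δy, Δh) = (-50, -40, +0.83); to W3 = (100, -10, +0.55).
Solve a·Δx + b·Δy = Δh: det = (-50)·(-10) − 100·(-40) = 4500.
∂h/∂x = [(+0.83)·(-10) − (+0.55)·(-40)] / 4500 = +0.003044
∂h/∂y = [(-50)·(+0.55) − 100·(+0.83)] / 4500 = -0.02456
Flow direction (−∇h) has components (-0.003044 E, +0.02456 N).
Azimuth = atan2(E, N) = atan2(-0.003044, +0.02456) = 352.9° ≈ 353°.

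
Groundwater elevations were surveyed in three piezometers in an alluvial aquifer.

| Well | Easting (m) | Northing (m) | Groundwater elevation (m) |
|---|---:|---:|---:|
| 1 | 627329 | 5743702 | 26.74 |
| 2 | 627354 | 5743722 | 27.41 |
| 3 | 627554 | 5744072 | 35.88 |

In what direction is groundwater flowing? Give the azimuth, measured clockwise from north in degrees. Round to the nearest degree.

220°

With h = a·x + b·y + c and 1 as origin, the differences give:
  25·a + 20·b = +0.67
  225·a + 370·b = +9.14
Eliminate b (×370 and ×20, subtract): 4750·a = 65.100 → a = ∂h/∂x = +0.01371
Back-substitute: b = ∂h/∂y = +0.01637.
Flow direction (−∇h) has components (-0.01371 E, -0.01637 N).
Azimuth = atan2(E, N) = atan2(-0.01371, -0.01637) = 219.9° ≈ 220°.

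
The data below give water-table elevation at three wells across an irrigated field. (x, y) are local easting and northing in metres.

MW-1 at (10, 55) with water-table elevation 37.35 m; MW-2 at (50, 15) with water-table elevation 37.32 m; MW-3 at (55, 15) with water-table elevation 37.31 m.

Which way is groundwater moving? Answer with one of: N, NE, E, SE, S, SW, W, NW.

Differences from MW-1: to MW-2 (Δx, Δy, Δh) = (40, -40, -0.03); to MW-3 = (45, -40, -0.04).
Solve a·Δx + b·Δy = Δh: det = 40·(-40) − 45·(-40) = 200.
∂h/∂x = [(-0.03)·(-40) − (-0.04)·(-40)] / 200 = -0.002000
∂h/∂y = [40·(-0.04) − 45·(-0.03)] / 200 = -0.001250
Flow = −∇h = (+0.002000 east, +0.001250 north), which points northeast.

NE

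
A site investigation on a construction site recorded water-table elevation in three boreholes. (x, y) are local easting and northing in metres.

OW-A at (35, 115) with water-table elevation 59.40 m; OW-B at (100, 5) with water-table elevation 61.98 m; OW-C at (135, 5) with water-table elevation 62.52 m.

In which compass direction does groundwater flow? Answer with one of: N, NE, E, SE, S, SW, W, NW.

NW

Taking OW-A as reference: OW-B−OW-A = (65, -110, +2.58); OW-C−OW-A = (100, -110, +3.12).
Solve a·Δx + b·Δy = Δh: det = 65·(-110) − 100·(-110) = 3850.
∂h/∂x = [(+2.58)·(-110) − (+3.12)·(-110)] / 3850 = +0.01543
∂h/∂y = [65·(+3.12) − 100·(+2.58)] / 3850 = -0.01434
Flow = −∇h = (-0.01543 east, +0.01434 north), which points northwest.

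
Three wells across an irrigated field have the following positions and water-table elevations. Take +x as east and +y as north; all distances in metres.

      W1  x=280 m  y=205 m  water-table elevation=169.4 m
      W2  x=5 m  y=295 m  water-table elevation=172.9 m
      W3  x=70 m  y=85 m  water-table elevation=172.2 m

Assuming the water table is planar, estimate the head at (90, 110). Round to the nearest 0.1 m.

Differences from W1: to W2 (Δx, Δy, Δh) = (-275, 90, +3.5); to W3 = (-210, -120, +2.8).
Solve a·Δx + b·Δy = Δh: det = (-275)·(-120) − (-210)·90 = 51900.
∂h/∂x = [(+3.5)·(-120) − (+2.8)·90] / 51900 = -0.01295
∂h/∂y = [(-275)·(+2.8) − (-210)·(+3.5)] / 51900 = -0.0006744
h(90, 110) = 169.4 + (-0.01295)·(-190) + (-0.0006744)·(-95) = 169.4 +2.460 +0.064 = 171.924 m.

171.9 m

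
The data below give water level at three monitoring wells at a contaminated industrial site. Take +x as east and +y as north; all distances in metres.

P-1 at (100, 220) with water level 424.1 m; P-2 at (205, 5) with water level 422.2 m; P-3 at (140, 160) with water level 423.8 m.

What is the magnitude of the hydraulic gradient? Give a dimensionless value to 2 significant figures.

Differences from P-1: to P-2 (Δx, Δy, Δh) = (105, -215, -1.9); to P-3 = (40, -60, -0.3).
Determinant of the coordinate differences = 105·(-60) − 40·(-215) = 2300.
∂h/∂x = [(-1.9)·(-60) − (-0.3)·(-215)] / 2300 = +0.02152
∂h/∂y = [105·(-0.3) − 40·(-1.9)] / 2300 = +0.01935
|∇h| = √(0.02152² + 0.01935²) = 0.02894

0.029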